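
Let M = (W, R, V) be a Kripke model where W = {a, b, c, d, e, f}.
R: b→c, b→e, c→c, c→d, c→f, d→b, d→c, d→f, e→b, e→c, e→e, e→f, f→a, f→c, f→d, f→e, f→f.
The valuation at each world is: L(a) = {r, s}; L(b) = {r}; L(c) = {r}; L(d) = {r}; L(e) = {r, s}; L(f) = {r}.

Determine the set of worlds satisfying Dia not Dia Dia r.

f

Recall that Dia ψ holds at a world iff ψ holds at some accessible world.
Let φ = Dia not Dia Dia r. Evaluate φ at each world:
  a (successors ∅): φ is false.
  b (successors {c, e}): φ is false.
  c (successors {c, d, f}): φ is false.
  d (successors {b, c, f}): φ is false.
  e (successors {b, c, e, f}): φ is false.
  f (successors {a, c, d, e, f}): φ is true.
For instance, at e:
  At e: Dia not Dia Dia r requires not Dia Dia r at some successor in {b, c, e, f}.
    At b: not Dia Dia r is false.
    At c: not Dia Dia r is false.
    At e: not Dia Dia r is false.
    At f: not Dia Dia r is false.
  So Dia not Dia Dia r is false at e.
Satisfying worlds: {f}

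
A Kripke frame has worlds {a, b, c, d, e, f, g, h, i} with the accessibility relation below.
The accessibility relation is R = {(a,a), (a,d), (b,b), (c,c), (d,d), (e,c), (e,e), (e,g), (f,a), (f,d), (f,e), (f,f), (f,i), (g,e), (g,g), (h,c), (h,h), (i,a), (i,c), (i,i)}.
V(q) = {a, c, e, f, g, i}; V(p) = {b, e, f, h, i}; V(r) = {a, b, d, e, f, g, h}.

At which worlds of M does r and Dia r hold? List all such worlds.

Let φ = r and Dia r. Evaluate φ at each world:
  a (successors {a, d}): φ is true.
  b (successors {b}): φ is true.
  c (successors {c}): φ is false.
  d (successors {d}): φ is true.
  e (successors {c, e, g}): φ is true.
  f (successors {a, d, e, f, i}): φ is true.
  g (successors {e, g}): φ is true.
  h (successors {c, h}): φ is true.
  i (successors {a, c, i}): φ is false.
For instance, at e:
  At e: r is true, Dia r is true, so r and Dia r is true.
    At e: Dia r requires r at some successor in {c, e, g}.
      r holds at e, so Dia r is true at e.
Satisfying worlds: {a, b, d, e, f, g, h}

a, b, d, e, f, g, h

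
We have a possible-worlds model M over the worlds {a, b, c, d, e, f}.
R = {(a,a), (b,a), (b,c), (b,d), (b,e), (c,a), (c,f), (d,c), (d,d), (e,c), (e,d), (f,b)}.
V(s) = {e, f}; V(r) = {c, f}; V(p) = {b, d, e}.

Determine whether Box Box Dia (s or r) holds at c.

No

At c: Box Box Dia (s or r) requires Box Dia (s or r) at every successor {a, f}.
  Box Dia (s or r) fails at a, so Box Box Dia (s or r) is false at c.
    At a: Box Dia (s or r) requires Dia (s or r) at every successor {a}.
      Dia (s or r) fails at a, so Box Dia (s or r) is false at a.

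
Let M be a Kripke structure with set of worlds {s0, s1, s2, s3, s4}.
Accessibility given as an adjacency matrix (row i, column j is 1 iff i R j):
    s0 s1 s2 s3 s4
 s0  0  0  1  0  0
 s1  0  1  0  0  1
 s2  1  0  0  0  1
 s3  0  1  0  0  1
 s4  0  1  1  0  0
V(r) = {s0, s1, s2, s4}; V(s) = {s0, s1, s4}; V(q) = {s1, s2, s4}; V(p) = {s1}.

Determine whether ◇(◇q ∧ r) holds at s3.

Yes

At s3: ◇(◇q ∧ r) requires ◇q ∧ r at some successor in {s1, s4}.
  ◇q ∧ r holds at s1, so ◇(◇q ∧ r) is true at s3.
    At s1: ◇q is true, r is true, so ◇q ∧ r is true.
      At s1: ◇q requires q at some successor in {s1, s4}.
        q holds at s1, so ◇q is true at s1.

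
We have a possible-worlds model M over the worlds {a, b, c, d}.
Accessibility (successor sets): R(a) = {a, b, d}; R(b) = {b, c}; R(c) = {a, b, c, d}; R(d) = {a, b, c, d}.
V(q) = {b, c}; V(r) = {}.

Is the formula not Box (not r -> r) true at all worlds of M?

Recall that Box ψ holds at a world iff ψ holds at every accessible world, and Dia ψ holds iff ψ holds at some accessible world.
Let φ = not Box (not r -> r). Evaluate φ at each world:
  a (successors {a, b, d}): φ is true.
  b (successors {b, c}): φ is true.
  c (successors {a, b, c, d}): φ is true.
  d (successors {a, b, c, d}): φ is true.
For instance, at c:
  At c: Box (not r -> r) is false, so not Box (not r -> r) is true.
    At c: Box (not r -> r) requires not r -> r at every successor {a, b, c, d}.
      not r -> r fails at a, so Box (not r -> r) is false at c.

Yes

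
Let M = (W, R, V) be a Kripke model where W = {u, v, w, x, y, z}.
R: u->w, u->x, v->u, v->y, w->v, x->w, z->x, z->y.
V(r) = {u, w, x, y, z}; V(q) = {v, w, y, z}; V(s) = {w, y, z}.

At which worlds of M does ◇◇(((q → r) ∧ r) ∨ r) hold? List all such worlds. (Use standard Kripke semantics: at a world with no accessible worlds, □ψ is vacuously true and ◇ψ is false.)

Let φ = ◇◇(((q → r) ∧ r) ∨ r). Evaluate φ at each world:
  u (successors {w, x}): φ is true.
  v (successors {u, y}): φ is true.
  w (successors {v}): φ is true.
  x (successors {w}): φ is false.
  y (successors ∅): φ is false.
  z (successors {x, y}): φ is true.
For instance, at x:
  At x: ◇◇(((q → r) ∧ r) ∨ r) requires ◇(((q → r) ∧ r) ∨ r) at some successor in {w}.
    At w: ◇(((q → r) ∧ r) ∨ r) is false.
  So ◇◇(((q → r) ∧ r) ∨ r) is false at x.
Satisfying worlds: {u, v, w, z}

u, v, w, z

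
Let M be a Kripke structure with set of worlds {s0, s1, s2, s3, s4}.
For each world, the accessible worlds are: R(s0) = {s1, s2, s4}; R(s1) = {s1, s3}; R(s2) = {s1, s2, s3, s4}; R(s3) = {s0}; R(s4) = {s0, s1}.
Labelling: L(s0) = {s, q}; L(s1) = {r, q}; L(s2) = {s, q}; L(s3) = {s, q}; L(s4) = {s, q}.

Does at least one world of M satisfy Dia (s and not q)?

No

Let φ = Dia (s and not q). Evaluate φ at each world:
  s0 (successors {s1, s2, s4}): φ is false.
  s1 (successors {s1, s3}): φ is false.
  s2 (successors {s1, s2, s3, s4}): φ is false.
  s3 (successors {s0}): φ is false.
  s4 (successors {s0, s1}): φ is false.
For instance, at s3:
  At s3: Dia (s and not q) requires s and not q at some successor in {s0}.
    At s0: s and not q is false.
  So Dia (s and not q) is false at s3.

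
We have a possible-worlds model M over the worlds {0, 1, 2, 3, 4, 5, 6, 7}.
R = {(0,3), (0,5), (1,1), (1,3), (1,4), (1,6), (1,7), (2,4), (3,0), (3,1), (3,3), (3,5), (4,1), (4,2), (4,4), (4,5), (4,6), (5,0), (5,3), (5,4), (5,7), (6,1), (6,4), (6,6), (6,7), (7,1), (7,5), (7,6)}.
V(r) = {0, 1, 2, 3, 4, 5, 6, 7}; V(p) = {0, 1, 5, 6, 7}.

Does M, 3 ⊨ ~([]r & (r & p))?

At 3: []r & (r & p) is false, so ~([]r & (r & p)) is true.
  At 3: []r is true, r & p is false, so []r & (r & p) is false.
    At 3: []r requires r at every successor {0, 1, 3, 5}.
      At 0: r is true.
      At 1: r is true.
      At 3: r is true.
      At 5: r is true.
    So []r is true at 3.

Yes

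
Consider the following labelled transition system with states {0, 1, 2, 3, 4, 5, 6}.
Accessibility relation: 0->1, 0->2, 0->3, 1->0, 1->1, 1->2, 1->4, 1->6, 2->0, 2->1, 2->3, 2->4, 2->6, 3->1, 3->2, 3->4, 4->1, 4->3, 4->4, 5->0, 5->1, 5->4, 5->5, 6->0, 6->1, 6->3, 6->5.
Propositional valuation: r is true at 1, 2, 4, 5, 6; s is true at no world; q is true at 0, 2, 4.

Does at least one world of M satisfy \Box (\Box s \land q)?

No

Recall that \Box ψ holds at a world iff ψ holds at every accessible world, and \Diamond ψ holds iff ψ holds at some accessible world.
Let φ = \Box (\Box s \land q). Evaluate φ at each world:
  0 (successors {1, 2, 3}): φ is false.
  1 (successors {0, 1, 2, 4, 6}): φ is false.
  2 (successors {0, 1, 3, 4, 6}): φ is false.
  3 (successors {1, 2, 4}): φ is false.
  4 (successors {1, 3, 4}): φ is false.
  5 (successors {0, 1, 4, 5}): φ is false.
  6 (successors {0, 1, 3, 5}): φ is false.
For instance, at 2:
  At 2: \Box (\Box s \land q) requires \Box s \land q at every successor {0, 1, 3, 4, 6}.
    \Box s \land q fails at 0, so \Box (\Box s \land q) is false at 2.
      At 0: \Box s is false, q is true, so \Box s \land q is false.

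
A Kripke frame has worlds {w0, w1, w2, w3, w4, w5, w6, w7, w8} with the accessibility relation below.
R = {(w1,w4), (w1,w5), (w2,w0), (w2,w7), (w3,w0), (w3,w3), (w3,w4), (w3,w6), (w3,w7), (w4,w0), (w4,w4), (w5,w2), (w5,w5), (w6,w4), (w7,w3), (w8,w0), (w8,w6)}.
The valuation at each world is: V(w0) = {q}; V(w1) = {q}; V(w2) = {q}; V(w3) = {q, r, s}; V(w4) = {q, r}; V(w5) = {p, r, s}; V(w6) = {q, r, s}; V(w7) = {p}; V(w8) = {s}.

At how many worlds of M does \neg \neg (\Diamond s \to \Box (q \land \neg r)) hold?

Let φ = \neg \neg (\Diamond s \to \Box (q \land \neg r)). Evaluate φ at each world:
  w0 (successors ∅): φ is true.
  w1 (successors {w4, w5}): φ is false.
  w2 (successors {w0, w7}): φ is true.
  w3 (successors {w0, w3, w4, w6, w7}): φ is false.
  w4 (successors {w0, w4}): φ is true.
  w5 (successors {w2, w5}): φ is false.
  w6 (successors {w4}): φ is true.
  w7 (successors {w3}): φ is false.
  w8 (successors {w0, w6}): φ is false.
For instance, at w2:
  At w2: \neg (\Diamond s \to \Box (q \land \neg r)) is false, so \neg \neg (\Diamond s \to \Box (q \land \neg r)) is true.
    At w2: \Diamond s \to \Box (q \land \neg r) is true, so \neg (\Diamond s \to \Box (q \land \neg r)) is false.
      At w2: \Diamond s is false, \Box (q \land \neg r) is false, so \Diamond s \to \Box (q \land \neg r) is true.
Satisfying worlds: {w0, w2, w4, w6}

4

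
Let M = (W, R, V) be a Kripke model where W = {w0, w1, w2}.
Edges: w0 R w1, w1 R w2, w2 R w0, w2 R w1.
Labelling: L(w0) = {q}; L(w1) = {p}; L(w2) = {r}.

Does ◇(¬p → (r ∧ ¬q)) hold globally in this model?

Let φ = ◇(¬p → (r ∧ ¬q)). Evaluate φ at each world:
  w0 (successors {w1}): φ is true.
  w1 (successors {w2}): φ is true.
  w2 (successors {w0, w1}): φ is true.
For instance, at w0:
  At w0: ◇(¬p → (r ∧ ¬q)) requires ¬p → (r ∧ ¬q) at some successor in {w1}.
    ¬p → (r ∧ ¬q) holds at w1, so ◇(¬p → (r ∧ ¬q)) is true at w0.

Yes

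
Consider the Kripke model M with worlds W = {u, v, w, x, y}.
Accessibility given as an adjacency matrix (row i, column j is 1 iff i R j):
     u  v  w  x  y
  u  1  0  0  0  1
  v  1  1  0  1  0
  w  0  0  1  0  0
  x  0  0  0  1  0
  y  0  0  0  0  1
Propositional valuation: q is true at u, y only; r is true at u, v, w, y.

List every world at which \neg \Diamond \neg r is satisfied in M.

Let φ = \neg \Diamond \neg r. Evaluate φ at each world:
  u (successors {u, y}): φ is true.
  v (successors {u, v, x}): φ is false.
  w (successors {w}): φ is true.
  x (successors {x}): φ is false.
  y (successors {y}): φ is true.
For instance, at x:
  At x: \Diamond \neg r is true, so \neg \Diamond \neg r is false.
    At x: \Diamond \neg r requires \neg r at some successor in {x}.
      \neg r holds at x, so \Diamond \neg r is true at x.
Satisfying worlds: {u, w, y}

u, w, y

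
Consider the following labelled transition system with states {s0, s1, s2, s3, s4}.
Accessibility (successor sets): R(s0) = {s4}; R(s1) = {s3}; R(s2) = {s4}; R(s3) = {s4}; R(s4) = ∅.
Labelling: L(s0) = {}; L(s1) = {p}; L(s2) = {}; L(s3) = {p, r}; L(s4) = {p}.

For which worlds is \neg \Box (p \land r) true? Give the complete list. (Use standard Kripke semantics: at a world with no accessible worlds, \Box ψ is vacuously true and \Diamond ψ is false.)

Let φ = \neg \Box (p \land r). Evaluate φ at each world:
  s0 (successors {s4}): φ is true.
  s1 (successors {s3}): φ is false.
  s2 (successors {s4}): φ is true.
  s3 (successors {s4}): φ is true.
  s4 (successors ∅): φ is false.
For instance, at s3:
  At s3: \Box (p \land r) is false, so \neg \Box (p \land r) is true.
    At s3: \Box (p \land r) requires p \land r at every successor {s4}.
      p \land r fails at s4, so \Box (p \land r) is false at s3.
Satisfying worlds: {s0, s2, s3}

s0, s2, s3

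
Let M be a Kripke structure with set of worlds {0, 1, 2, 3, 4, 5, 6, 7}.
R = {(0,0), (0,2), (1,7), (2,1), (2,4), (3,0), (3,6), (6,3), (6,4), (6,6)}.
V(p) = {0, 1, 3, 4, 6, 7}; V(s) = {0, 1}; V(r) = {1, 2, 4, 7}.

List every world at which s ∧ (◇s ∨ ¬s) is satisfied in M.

Let φ = s ∧ (◇s ∨ ¬s). Evaluate φ at each world:
  0 (successors {0, 2}): φ is true.
  1 (successors {7}): φ is false.
  2 (successors {1, 4}): φ is false.
  3 (successors {0, 6}): φ is false.
  4 (successors ∅): φ is false.
  5 (successors ∅): φ is false.
  6 (successors {3, 4, 6}): φ is false.
  7 (successors ∅): φ is false.
For instance, at 2:
  At 2: s is false, ◇s ∨ ¬s is true, so s ∧ (◇s ∨ ¬s) is false.
    At 2: ◇s is true, ¬s is true, so ◇s ∨ ¬s is true.
      At 2: ◇s requires s at some successor in {1, 4}.
        s holds at 1, so ◇s is true at 2.
Satisfying worlds: {0}

0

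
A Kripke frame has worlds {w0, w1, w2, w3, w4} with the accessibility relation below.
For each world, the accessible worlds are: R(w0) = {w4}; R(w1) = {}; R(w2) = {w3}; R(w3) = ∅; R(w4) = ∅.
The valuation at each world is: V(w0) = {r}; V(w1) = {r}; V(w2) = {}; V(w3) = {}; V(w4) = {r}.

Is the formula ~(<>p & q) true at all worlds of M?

Yes

Let φ = ~(<>p & q). Evaluate φ at each world:
  w0 (successors {w4}): φ is true.
  w1 (successors ∅): φ is true.
  w2 (successors {w3}): φ is true.
  w3 (successors ∅): φ is true.
  w4 (successors ∅): φ is true.
For instance, at w2:
  At w2: <>p & q is false, so ~(<>p & q) is true.
    At w2: <>p is false, q is false, so <>p & q is false.
      At w2: <>p requires p at some successor in {w3}.
        At w3: p is false.
      So <>p is false at w2.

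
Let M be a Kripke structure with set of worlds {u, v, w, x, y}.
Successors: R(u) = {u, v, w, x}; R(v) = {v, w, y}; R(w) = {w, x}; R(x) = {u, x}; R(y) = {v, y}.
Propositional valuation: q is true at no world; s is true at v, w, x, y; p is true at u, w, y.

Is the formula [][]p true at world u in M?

No

At u: [][]p requires []p at every successor {u, v, w, x}.
  []p fails at u, so [][]p is false at u.
    At u: []p requires p at every successor {u, v, w, x}.
      p fails at v, so []p is false at u.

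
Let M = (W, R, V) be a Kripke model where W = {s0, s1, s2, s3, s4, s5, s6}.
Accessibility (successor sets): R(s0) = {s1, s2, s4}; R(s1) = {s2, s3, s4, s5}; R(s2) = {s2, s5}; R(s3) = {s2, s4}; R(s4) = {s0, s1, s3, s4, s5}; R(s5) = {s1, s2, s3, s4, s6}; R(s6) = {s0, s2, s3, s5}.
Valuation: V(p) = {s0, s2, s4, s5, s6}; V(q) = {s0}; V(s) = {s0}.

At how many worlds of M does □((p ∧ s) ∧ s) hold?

0

Let φ = □((p ∧ s) ∧ s). Evaluate φ at each world:
  s0 (successors {s1, s2, s4}): φ is false.
  s1 (successors {s2, s3, s4, s5}): φ is false.
  s2 (successors {s2, s5}): φ is false.
  s3 (successors {s2, s4}): φ is false.
  s4 (successors {s0, s1, s3, s4, s5}): φ is false.
  s5 (successors {s1, s2, s3, s4, s6}): φ is false.
  s6 (successors {s0, s2, s3, s5}): φ is false.
For instance, at s2:
  At s2: □((p ∧ s) ∧ s) requires (p ∧ s) ∧ s at every successor {s2, s5}.
    (p ∧ s) ∧ s fails at s2, so □((p ∧ s) ∧ s) is false at s2.
Satisfying worlds: none.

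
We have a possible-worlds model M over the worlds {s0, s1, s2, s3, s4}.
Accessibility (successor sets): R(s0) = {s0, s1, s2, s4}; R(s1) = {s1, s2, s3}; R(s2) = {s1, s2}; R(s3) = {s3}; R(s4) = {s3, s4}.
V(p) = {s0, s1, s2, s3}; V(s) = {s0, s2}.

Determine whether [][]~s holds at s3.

Yes

At s3: [][]~s requires []~s at every successor {s3}.
    At s3: []~s requires ~s at every successor {s3}.
      At s3: ~s is true.
    So []~s is true at s3.
So [][]~s is true at s3.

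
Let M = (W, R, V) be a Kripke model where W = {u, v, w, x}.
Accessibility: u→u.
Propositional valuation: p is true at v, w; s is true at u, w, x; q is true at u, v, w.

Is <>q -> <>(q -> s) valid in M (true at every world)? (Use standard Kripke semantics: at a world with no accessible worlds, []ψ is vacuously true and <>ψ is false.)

Yes

Recall that <>ψ holds at a world iff ψ holds at some accessible world.
Let φ = <>q -> <>(q -> s). Evaluate φ at each world:
  u (successors {u}): φ is true.
  v (successors ∅): φ is true.
  w (successors ∅): φ is true.
  x (successors ∅): φ is true.
For instance, at u:
  At u: <>q is true, <>(q -> s) is true, so <>q -> <>(q -> s) is true.
    At u: <>q requires q at some successor in {u}.
      q holds at u, so <>q is true at u.
    At u: <>(q -> s) requires q -> s at some successor in {u}.
      q -> s holds at u, so <>(q -> s) is true at u.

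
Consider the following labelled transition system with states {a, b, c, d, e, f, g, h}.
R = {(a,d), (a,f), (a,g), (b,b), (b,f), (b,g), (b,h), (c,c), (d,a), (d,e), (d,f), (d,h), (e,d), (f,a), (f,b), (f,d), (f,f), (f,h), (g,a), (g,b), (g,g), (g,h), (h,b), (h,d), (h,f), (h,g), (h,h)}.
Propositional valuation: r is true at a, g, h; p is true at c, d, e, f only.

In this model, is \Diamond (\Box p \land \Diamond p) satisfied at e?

At e: \Diamond (\Box p \land \Diamond p) requires \Box p \land \Diamond p at some successor in {d}.
  At d: \Box p \land \Diamond p is false.
So \Diamond (\Box p \land \Diamond p) is false at e.

No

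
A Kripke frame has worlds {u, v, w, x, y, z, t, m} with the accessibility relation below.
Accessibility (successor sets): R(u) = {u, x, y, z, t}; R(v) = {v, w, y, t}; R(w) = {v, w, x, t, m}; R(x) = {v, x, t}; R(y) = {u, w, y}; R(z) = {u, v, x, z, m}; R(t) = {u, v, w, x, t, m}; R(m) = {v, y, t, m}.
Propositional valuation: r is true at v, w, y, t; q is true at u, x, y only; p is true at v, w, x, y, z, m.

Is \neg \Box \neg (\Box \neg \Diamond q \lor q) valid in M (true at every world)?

Yes

Recall that \Box ψ holds at a world iff ψ holds at every accessible world, and \Diamond ψ holds iff ψ holds at some accessible world.
Let φ = \neg \Box \neg (\Box \neg \Diamond q \lor q). Evaluate φ at each world:
  u (successors {u, x, y, z, t}): φ is true.
  v (successors {v, w, y, t}): φ is true.
  w (successors {v, w, x, t, m}): φ is true.
  x (successors {v, x, t}): φ is true.
  y (successors {u, w, y}): φ is true.
  z (successors {u, v, x, z, m}): φ is true.
  t (successors {u, v, w, x, t, m}): φ is true.
  m (successors {v, y, t, m}): φ is true.
For instance, at v:
  At v: \Box \neg (\Box \neg \Diamond q \lor q) is false, so \neg \Box \neg (\Box \neg \Diamond q \lor q) is true.
    At v: \Box \neg (\Box \neg \Diamond q \lor q) requires \neg (\Box \neg \Diamond q \lor q) at every successor {v, w, y, t}.
      \neg (\Box \neg \Diamond q \lor q) fails at y, so \Box \neg (\Box \neg \Diamond q \lor q) is false at v.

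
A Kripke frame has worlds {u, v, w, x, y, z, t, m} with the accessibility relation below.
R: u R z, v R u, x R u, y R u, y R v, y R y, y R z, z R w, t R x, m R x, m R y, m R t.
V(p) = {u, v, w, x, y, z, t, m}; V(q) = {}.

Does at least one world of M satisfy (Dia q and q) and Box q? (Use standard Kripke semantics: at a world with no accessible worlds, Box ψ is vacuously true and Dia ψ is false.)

Let φ = (Dia q and q) and Box q. Evaluate φ at each world:
  u (successors {z}): φ is false.
  v (successors {u}): φ is false.
  w (successors ∅): φ is false.
  x (successors {u}): φ is false.
  y (successors {u, v, y, z}): φ is false.
  z (successors {w}): φ is false.
  t (successors {x}): φ is false.
  m (successors {x, y, t}): φ is false.
For instance, at v:
  At v: Dia q and q is false, Box q is false, so (Dia q and q) and Box q is false.
    At v: Dia q is false, q is false, so Dia q and q is false.
      At v: Dia q requires q at some successor in {u}.
        At u: q is false.
      So Dia q is false at v.
    At v: Box q requires q at every successor {u}.
      q fails at u, so Box q is false at v.

No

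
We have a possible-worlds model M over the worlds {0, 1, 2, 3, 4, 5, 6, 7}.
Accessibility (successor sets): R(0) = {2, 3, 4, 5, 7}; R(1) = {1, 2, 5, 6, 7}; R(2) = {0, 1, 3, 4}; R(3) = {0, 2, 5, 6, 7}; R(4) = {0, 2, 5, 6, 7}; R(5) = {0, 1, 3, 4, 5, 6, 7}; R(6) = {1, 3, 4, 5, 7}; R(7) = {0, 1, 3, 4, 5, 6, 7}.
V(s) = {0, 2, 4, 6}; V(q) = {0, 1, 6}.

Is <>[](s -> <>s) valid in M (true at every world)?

Yes

Recall that []ψ holds at a world iff ψ holds at every accessible world, and <>ψ holds iff ψ holds at some accessible world.
Let φ = <>[](s -> <>s). Evaluate φ at each world:
  0 (successors {2, 3, 4, 5, 7}): φ is true.
  1 (successors {1, 2, 5, 6, 7}): φ is true.
  2 (successors {0, 1, 3, 4}): φ is true.
  3 (successors {0, 2, 5, 6, 7}): φ is true.
  4 (successors {0, 2, 5, 6, 7}): φ is true.
  5 (successors {0, 1, 3, 4, 5, 6, 7}): φ is true.
  6 (successors {1, 3, 4, 5, 7}): φ is true.
  7 (successors {0, 1, 3, 4, 5, 6, 7}): φ is true.
For instance, at 5:
  At 5: <>[](s -> <>s) requires [](s -> <>s) at some successor in {0, 1, 3, 4, 5, 6, 7}.
    [](s -> <>s) holds at 0, so <>[](s -> <>s) is true at 5.
      At 0: [](s -> <>s) requires s -> <>s at every successor {2, 3, 4, 5, 7}.
        At 2: s -> <>s is true.
        At 3: s -> <>s is true.
        At 4: s -> <>s is true.
        At 5: s -> <>s is true.
        At 7: s -> <>s is true.
      So [](s -> <>s) is true at 0.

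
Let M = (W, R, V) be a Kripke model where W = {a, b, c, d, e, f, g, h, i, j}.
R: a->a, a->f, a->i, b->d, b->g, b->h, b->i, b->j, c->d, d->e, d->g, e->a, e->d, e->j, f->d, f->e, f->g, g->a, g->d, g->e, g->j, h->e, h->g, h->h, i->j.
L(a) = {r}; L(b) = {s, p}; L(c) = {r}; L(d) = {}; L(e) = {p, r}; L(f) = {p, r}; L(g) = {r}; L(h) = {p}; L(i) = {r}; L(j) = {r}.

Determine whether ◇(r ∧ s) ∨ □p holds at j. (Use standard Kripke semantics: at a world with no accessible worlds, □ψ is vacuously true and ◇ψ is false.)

At j: ◇(r ∧ s) is false, □p is true, so ◇(r ∧ s) ∨ □p is true.
  At j: no accessible worlds, so ◇(r ∧ s) is false.
  At j: no accessible worlds, so □p holds vacuously.

Yes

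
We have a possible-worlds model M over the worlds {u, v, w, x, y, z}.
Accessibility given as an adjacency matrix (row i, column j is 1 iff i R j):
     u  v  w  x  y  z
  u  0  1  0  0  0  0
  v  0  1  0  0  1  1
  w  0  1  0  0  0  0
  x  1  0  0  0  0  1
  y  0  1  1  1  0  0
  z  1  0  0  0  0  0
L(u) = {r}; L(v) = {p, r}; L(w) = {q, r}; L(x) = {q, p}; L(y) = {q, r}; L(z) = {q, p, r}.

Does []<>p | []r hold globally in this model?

Let φ = []<>p | []r. Evaluate φ at each world:
  u (successors {v}): φ is true.
  v (successors {v, y, z}): φ is true.
  w (successors {v}): φ is true.
  x (successors {u, z}): φ is true.
  y (successors {v, w, x}): φ is true.
  z (successors {u}): φ is true.
For instance, at w:
  At w: []<>p is true, []r is true, so []<>p | []r is true.
    At w: []<>p requires <>p at every successor {v}.
      At v: <>p is true.
    So []<>p is true at w.
    At w: []r requires r at every successor {v}.
      At v: r is true.
    So []r is true at w.

Yes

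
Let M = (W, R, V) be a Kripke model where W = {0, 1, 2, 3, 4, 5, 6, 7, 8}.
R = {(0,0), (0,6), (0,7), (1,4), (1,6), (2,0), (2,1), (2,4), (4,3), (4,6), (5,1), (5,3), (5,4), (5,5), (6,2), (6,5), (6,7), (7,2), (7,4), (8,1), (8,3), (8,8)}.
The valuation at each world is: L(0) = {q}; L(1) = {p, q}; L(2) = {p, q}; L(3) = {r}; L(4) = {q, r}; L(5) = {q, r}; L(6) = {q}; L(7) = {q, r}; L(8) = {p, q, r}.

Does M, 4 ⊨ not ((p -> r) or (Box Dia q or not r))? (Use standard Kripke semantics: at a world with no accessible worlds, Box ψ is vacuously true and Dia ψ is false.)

At 4: (p -> r) or (Box Dia q or not r) is true, so not ((p -> r) or (Box Dia q or not r)) is false.
  At 4: p -> r is true, Box Dia q or not r is false, so (p -> r) or (Box Dia q or not r) is true.
    At 4: Box Dia q is false, not r is false, so Box Dia q or not r is false.
      At 4: Box Dia q requires Dia q at every successor {3, 6}.
        Dia q fails at 3, so Box Dia q is false at 4.

No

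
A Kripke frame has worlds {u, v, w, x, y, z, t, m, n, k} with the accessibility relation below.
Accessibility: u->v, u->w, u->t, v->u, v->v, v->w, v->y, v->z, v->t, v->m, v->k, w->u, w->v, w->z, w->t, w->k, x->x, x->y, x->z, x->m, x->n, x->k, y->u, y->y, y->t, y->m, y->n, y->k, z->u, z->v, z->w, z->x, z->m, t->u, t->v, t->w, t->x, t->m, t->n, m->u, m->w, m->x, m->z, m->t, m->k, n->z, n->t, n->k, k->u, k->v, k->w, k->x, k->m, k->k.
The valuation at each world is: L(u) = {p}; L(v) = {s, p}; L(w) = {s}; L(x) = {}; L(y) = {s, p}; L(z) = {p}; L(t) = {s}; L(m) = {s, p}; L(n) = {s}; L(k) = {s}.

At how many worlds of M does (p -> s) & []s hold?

0

Recall that []ψ holds at a world iff ψ holds at every accessible world, and <>ψ holds iff ψ holds at some accessible world.
Let φ = (p -> s) & []s. Evaluate φ at each world:
  u (successors {v, w, t}): φ is false.
  v (successors {u, v, w, y, z, t, m, k}): φ is false.
  w (successors {u, v, z, t, k}): φ is false.
  x (successors {x, y, z, m, n, k}): φ is false.
  y (successors {u, y, t, m, n, k}): φ is false.
  z (successors {u, v, w, x, m}): φ is false.
  t (successors {u, v, w, x, m, n}): φ is false.
  m (successors {u, w, x, z, t, k}): φ is false.
  n (successors {z, t, k}): φ is false.
  k (successors {u, v, w, x, m, k}): φ is false.
For instance, at w:
  At w: p -> s is true, []s is false, so (p -> s) & []s is false.
    At w: []s requires s at every successor {u, v, z, t, k}.
      s fails at u, so []s is false at w.
Satisfying worlds: none.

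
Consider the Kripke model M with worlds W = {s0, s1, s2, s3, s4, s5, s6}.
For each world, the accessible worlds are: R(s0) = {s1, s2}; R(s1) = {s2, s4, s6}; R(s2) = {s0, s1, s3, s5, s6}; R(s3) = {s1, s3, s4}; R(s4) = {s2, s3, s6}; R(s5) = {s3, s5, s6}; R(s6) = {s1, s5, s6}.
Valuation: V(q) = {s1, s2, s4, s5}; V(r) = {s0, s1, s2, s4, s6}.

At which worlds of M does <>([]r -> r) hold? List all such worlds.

Let φ = <>([]r -> r). Evaluate φ at each world:
  s0 (successors {s1, s2}): φ is true.
  s1 (successors {s2, s4, s6}): φ is true.
  s2 (successors {s0, s1, s3, s5, s6}): φ is true.
  s3 (successors {s1, s3, s4}): φ is true.
  s4 (successors {s2, s3, s6}): φ is true.
  s5 (successors {s3, s5, s6}): φ is true.
  s6 (successors {s1, s5, s6}): φ is true.
For instance, at s6:
  At s6: <>([]r -> r) requires []r -> r at some successor in {s1, s5, s6}.
    []r -> r holds at s1, so <>([]r -> r) is true at s6.
      At s1: []r is true, r is true, so []r -> r is true.
Satisfying worlds: {s0, s1, s2, s3, s4, s5, s6}

s0, s1, s2, s3, s4, s5, s6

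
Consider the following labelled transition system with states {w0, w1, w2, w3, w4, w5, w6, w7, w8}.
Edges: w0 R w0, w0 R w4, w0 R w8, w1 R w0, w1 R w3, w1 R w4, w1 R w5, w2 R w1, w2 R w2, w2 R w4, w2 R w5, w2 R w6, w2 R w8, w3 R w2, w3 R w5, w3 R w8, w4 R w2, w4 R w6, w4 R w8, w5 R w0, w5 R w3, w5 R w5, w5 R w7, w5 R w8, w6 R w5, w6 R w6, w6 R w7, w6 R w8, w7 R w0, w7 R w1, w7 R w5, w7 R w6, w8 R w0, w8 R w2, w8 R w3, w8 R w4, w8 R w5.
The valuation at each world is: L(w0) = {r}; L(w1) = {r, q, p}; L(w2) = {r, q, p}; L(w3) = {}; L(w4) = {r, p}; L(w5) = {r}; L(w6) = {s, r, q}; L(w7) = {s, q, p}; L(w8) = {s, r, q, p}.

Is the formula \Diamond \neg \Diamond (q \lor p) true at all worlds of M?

No

Let φ = \Diamond \neg \Diamond (q \lor p). Evaluate φ at each world:
  w0 (successors {w0, w4, w8}): φ is false.
  w1 (successors {w0, w3, w4, w5}): φ is false.
  w2 (successors {w1, w2, w4, w5, w6, w8}): φ is false.
  w3 (successors {w2, w5, w8}): φ is false.
  w4 (successors {w2, w6, w8}): φ is false.
  w5 (successors {w0, w3, w5, w7, w8}): φ is false.
  w6 (successors {w5, w6, w7, w8}): φ is false.
  w7 (successors {w0, w1, w5, w6}): φ is false.
  w8 (successors {w0, w2, w3, w4, w5}): φ is false.
Detail at w0 (counterexample):
  At w0: \Diamond \neg \Diamond (q \lor p) requires \neg \Diamond (q \lor p) at some successor in {w0, w4, w8}.
    At w0: \neg \Diamond (q \lor p) is false.
    At w4: \neg \Diamond (q \lor p) is false.
    At w8: \neg \Diamond (q \lor p) is false.
  So \Diamond \neg \Diamond (q \lor p) is false at w0.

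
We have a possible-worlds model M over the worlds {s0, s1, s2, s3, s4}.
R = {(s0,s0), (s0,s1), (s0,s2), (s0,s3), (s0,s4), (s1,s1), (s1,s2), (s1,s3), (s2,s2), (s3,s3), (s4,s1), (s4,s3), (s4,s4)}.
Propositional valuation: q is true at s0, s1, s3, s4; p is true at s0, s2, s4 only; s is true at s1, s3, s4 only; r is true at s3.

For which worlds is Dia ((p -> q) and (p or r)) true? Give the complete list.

Recall that Dia ψ holds at a world iff ψ holds at some accessible world.
Let φ = Dia ((p -> q) and (p or r)). Evaluate φ at each world:
  s0 (successors {s0, s1, s2, s3, s4}): φ is true.
  s1 (successors {s1, s2, s3}): φ is true.
  s2 (successors {s2}): φ is false.
  s3 (successors {s3}): φ is true.
  s4 (successors {s1, s3, s4}): φ is true.
For instance, at s3:
  At s3: Dia ((p -> q) and (p or r)) requires (p -> q) and (p or r) at some successor in {s3}.
    (p -> q) and (p or r) holds at s3, so Dia ((p -> q) and (p or r)) is true at s3.
Satisfying worlds: {s0, s1, s3, s4}

s0, s1, s3, s4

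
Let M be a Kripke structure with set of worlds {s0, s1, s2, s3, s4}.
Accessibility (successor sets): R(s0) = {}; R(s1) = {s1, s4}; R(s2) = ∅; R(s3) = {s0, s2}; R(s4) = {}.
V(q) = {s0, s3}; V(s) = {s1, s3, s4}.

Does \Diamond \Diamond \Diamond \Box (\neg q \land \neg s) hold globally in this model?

Recall that \Box ψ holds at a world iff ψ holds at every accessible world, and \Diamond ψ holds iff ψ holds at some accessible world.
Let φ = \Diamond \Diamond \Diamond \Box (\neg q \land \neg s). Evaluate φ at each world:
  s0 (successors ∅): φ is false.
  s1 (successors {s1, s4}): φ is true.
  s2 (successors ∅): φ is false.
  s3 (successors {s0, s2}): φ is false.
  s4 (successors ∅): φ is false.
Detail at s0 (counterexample):
  At s0: no accessible worlds, so \Diamond \Diamond \Diamond \Box (\neg q \land \neg s) is false.

No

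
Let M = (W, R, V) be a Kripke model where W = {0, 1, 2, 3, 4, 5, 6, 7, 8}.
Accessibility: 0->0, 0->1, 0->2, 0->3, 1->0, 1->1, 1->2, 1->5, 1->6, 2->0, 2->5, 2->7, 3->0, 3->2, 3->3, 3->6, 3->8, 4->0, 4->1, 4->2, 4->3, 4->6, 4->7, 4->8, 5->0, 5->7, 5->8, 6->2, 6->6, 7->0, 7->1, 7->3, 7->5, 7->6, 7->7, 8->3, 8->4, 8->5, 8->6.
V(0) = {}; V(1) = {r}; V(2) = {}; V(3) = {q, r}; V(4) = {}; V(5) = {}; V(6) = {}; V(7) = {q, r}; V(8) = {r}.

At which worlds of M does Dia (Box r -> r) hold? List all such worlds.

Let φ = Dia (Box r -> r). Evaluate φ at each world:
  0 (successors {0, 1, 2, 3}): φ is true.
  1 (successors {0, 1, 2, 5, 6}): φ is true.
  2 (successors {0, 5, 7}): φ is true.
  3 (successors {0, 2, 3, 6, 8}): φ is true.
  4 (successors {0, 1, 2, 3, 6, 7, 8}): φ is true.
  5 (successors {0, 7, 8}): φ is true.
  6 (successors {2, 6}): φ is true.
  7 (successors {0, 1, 3, 5, 6, 7}): φ is true.
  8 (successors {3, 4, 5, 6}): φ is true.
For instance, at 2:
  At 2: Dia (Box r -> r) requires Box r -> r at some successor in {0, 5, 7}.
    Box r -> r holds at 0, so Dia (Box r -> r) is true at 2.
      At 0: Box r is false, r is false, so Box r -> r is true.
Satisfying worlds: {0, 1, 2, 3, 4, 5, 6, 7, 8}

0, 1, 2, 3, 4, 5, 6, 7, 8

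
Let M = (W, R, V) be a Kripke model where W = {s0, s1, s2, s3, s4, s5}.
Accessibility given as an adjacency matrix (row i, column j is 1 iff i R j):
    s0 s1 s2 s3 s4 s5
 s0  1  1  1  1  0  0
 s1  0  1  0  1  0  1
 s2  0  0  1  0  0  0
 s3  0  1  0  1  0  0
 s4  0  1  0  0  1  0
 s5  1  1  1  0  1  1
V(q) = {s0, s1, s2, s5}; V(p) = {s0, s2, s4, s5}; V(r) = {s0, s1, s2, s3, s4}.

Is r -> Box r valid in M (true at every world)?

Let φ = r -> Box r. Evaluate φ at each world:
  s0 (successors {s0, s1, s2, s3}): φ is true.
  s1 (successors {s1, s3, s5}): φ is false.
  s2 (successors {s2}): φ is true.
  s3 (successors {s1, s3}): φ is true.
  s4 (successors {s1, s4}): φ is true.
  s5 (successors {s0, s1, s2, s4, s5}): φ is true.
Detail at s1 (counterexample):
  At s1: r is true, Box r is false, so r -> Box r is false.
    At s1: Box r requires r at every successor {s1, s3, s5}.
      r fails at s5, so Box r is false at s1.

No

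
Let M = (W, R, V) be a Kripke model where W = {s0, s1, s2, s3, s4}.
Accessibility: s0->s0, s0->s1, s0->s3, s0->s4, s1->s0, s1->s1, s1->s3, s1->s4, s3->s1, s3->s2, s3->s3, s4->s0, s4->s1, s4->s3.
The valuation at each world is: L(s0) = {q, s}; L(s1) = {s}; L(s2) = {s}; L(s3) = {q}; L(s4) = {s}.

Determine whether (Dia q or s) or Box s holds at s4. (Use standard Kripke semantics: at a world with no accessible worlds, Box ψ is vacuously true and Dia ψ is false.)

At s4: Dia q or s is true, Box s is false, so (Dia q or s) or Box s is true.
  At s4: Dia q is true, s is true, so Dia q or s is true.
    At s4: Dia q requires q at some successor in {s0, s1, s3}.
      q holds at s0, so Dia q is true at s4.
  At s4: Box s requires s at every successor {s0, s1, s3}.
    s fails at s3, so Box s is false at s4.

Yes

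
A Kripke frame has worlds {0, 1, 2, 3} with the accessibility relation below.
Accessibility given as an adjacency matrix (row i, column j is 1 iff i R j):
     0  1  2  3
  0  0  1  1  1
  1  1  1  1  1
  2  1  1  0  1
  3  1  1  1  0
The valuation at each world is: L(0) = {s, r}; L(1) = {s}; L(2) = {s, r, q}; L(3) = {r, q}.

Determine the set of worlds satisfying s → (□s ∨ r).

0, 2, 3

Let φ = s → (□s ∨ r). Evaluate φ at each world:
  0 (successors {1, 2, 3}): φ is true.
  1 (successors {0, 1, 2, 3}): φ is false.
  2 (successors {0, 1, 3}): φ is true.
  3 (successors {0, 1, 2}): φ is true.
For instance, at 1:
  At 1: s is true, □s ∨ r is false, so s → (□s ∨ r) is false.
    At 1: □s is false, r is false, so □s ∨ r is false.
      At 1: □s requires s at every successor {0, 1, 2, 3}.
        s fails at 3, so □s is false at 1.
Satisfying worlds: {0, 2, 3}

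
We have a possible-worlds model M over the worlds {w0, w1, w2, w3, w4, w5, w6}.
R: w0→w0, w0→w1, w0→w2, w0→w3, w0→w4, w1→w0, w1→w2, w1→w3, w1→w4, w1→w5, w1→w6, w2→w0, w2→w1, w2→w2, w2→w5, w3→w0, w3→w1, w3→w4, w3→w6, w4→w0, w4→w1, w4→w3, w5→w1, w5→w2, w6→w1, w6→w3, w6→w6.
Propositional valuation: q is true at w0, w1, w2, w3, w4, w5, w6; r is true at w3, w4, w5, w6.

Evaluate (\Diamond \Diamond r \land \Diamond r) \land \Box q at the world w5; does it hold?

At w5: \Diamond \Diamond r \land \Diamond r is false, \Box q is true, so (\Diamond \Diamond r \land \Diamond r) \land \Box q is false.
  At w5: \Diamond \Diamond r is true, \Diamond r is false, so \Diamond \Diamond r \land \Diamond r is false.
    At w5: \Diamond \Diamond r requires \Diamond r at some successor in {w1, w2}.
      \Diamond r holds at w1, so \Diamond \Diamond r is true at w5.
    At w5: \Diamond r requires r at some successor in {w1, w2}.
      At w1: r is false.
      At w2: r is false.
    So \Diamond r is false at w5.
  At w5: \Box q requires q at every successor {w1, w2}.
    At w1: q is true.
    At w2: q is true.
  So \Box q is true at w5.

No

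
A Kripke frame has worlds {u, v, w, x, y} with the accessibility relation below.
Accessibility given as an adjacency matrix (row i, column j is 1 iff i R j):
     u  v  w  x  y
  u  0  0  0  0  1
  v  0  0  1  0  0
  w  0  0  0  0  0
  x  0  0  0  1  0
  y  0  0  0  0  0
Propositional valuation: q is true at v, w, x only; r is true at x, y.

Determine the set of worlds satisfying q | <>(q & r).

v, w, x

Let φ = q | <>(q & r). Evaluate φ at each world:
  u (successors {y}): φ is false.
  v (successors {w}): φ is true.
  w (successors ∅): φ is true.
  x (successors {x}): φ is true.
  y (successors ∅): φ is false.
For instance, at x:
  At x: q is true, <>(q & r) is true, so q | <>(q & r) is true.
    At x: <>(q & r) requires q & r at some successor in {x}.
      q & r holds at x, so <>(q & r) is true at x.
Satisfying worlds: {v, w, x}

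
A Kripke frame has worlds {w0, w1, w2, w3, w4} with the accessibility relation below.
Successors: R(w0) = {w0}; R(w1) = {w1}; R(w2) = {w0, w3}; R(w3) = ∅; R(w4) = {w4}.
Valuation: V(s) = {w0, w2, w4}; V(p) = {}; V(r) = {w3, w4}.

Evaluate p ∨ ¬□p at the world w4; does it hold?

At w4: p is false, ¬□p is true, so p ∨ ¬□p is true.
  At w4: □p is false, so ¬□p is true.
    At w4: □p requires p at every successor {w4}.
      p fails at w4, so □p is false at w4.

Yes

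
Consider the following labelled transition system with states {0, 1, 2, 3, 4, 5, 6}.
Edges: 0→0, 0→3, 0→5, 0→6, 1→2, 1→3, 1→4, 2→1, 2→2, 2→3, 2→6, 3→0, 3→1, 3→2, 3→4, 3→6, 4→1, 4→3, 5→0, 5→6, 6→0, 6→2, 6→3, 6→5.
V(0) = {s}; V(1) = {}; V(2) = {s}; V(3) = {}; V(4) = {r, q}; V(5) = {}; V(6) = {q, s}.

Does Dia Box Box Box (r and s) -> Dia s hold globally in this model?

Let φ = Dia Box Box Box (r and s) -> Dia s. Evaluate φ at each world:
  0 (successors {0, 3, 5, 6}): φ is true.
  1 (successors {2, 3, 4}): φ is true.
  2 (successors {1, 2, 3, 6}): φ is true.
  3 (successors {0, 1, 2, 4, 6}): φ is true.
  4 (successors {1, 3}): φ is true.
  5 (successors {0, 6}): φ is true.
  6 (successors {0, 2, 3, 5}): φ is true.
For instance, at 2:
  At 2: Dia Box Box Box (r and s) is false, Dia s is true, so Dia Box Box Box (r and s) -> Dia s is true.
    At 2: Dia Box Box Box (r and s) requires Box Box Box (r and s) at some successor in {1, 2, 3, 6}.
      At 1: Box Box Box (r and s) is false.
      At 2: Box Box Box (r and s) is false.
      At 3: Box Box Box (r and s) is false.
      At 6: Box Box Box (r and s) is false.
    So Dia Box Box Box (r and s) is false at 2.
    At 2: Dia s requires s at some successor in {1, 2, 3, 6}.
      s holds at 2, so Dia s is true at 2.

Yes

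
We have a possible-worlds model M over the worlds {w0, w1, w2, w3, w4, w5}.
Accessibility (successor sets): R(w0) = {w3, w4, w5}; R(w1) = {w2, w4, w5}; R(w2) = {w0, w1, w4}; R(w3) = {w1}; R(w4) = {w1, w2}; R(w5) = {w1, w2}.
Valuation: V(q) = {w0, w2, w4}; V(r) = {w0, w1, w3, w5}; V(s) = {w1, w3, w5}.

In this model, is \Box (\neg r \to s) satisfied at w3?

At w3: \Box (\neg r \to s) requires \neg r \to s at every successor {w1}.
  At w1: \neg r \to s is true.
So \Box (\neg r \to s) is true at w3.

Yes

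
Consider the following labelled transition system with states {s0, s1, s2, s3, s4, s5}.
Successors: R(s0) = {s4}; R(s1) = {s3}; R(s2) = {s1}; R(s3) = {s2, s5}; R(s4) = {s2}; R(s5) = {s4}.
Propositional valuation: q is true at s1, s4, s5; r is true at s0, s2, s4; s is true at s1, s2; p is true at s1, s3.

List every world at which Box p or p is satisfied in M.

s1, s2, s3

Recall that Box ψ holds at a world iff ψ holds at every accessible world, and Dia ψ holds iff ψ holds at some accessible world.
Let φ = Box p or p. Evaluate φ at each world:
  s0 (successors {s4}): φ is false.
  s1 (successors {s3}): φ is true.
  s2 (successors {s1}): φ is true.
  s3 (successors {s2, s5}): φ is true.
  s4 (successors {s2}): φ is false.
  s5 (successors {s4}): φ is false.
For instance, at s0:
  At s0: Box p is false, p is false, so Box p or p is false.
    At s0: Box p requires p at every successor {s4}.
      p fails at s4, so Box p is false at s0.
Satisfying worlds: {s1, s2, s3}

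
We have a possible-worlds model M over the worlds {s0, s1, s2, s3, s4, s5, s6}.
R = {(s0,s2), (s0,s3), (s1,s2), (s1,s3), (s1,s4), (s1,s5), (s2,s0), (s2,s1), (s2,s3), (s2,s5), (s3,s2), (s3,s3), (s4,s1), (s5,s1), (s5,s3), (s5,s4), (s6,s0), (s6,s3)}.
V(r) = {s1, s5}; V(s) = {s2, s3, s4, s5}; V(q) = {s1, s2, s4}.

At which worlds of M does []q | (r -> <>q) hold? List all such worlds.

s0, s1, s2, s3, s4, s5, s6

Recall that []ψ holds at a world iff ψ holds at every accessible world, and <>ψ holds iff ψ holds at some accessible world.
Let φ = []q | (r -> <>q). Evaluate φ at each world:
  s0 (successors {s2, s3}): φ is true.
  s1 (successors {s2, s3, s4, s5}): φ is true.
  s2 (successors {s0, s1, s3, s5}): φ is true.
  s3 (successors {s2, s3}): φ is true.
  s4 (successors {s1}): φ is true.
  s5 (successors {s1, s3, s4}): φ is true.
  s6 (successors {s0, s3}): φ is true.
For instance, at s0:
  At s0: []q is false, r -> <>q is true, so []q | (r -> <>q) is true.
    At s0: []q requires q at every successor {s2, s3}.
      q fails at s3, so []q is false at s0.
    At s0: r is false, <>q is true, so r -> <>q is true.
      At s0: <>q requires q at some successor in {s2, s3}.
        q holds at s2, so <>q is true at s0.
Satisfying worlds: {s0, s1, s2, s3, s4, s5, s6}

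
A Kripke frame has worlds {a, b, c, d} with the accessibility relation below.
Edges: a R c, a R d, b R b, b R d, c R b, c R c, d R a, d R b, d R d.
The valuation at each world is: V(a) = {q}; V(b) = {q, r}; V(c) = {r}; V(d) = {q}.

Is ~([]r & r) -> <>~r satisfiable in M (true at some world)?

Yes

Recall that []ψ holds at a world iff ψ holds at every accessible world, and <>ψ holds iff ψ holds at some accessible world.
Let φ = ~([]r & r) -> <>~r. Evaluate φ at each world:
  a (successors {c, d}): φ is true.
  b (successors {b, d}): φ is true.
  c (successors {b, c}): φ is true.
  d (successors {a, b, d}): φ is true.
Detail at a (witness):
  At a: ~([]r & r) is true, <>~r is true, so ~([]r & r) -> <>~r is true.
    At a: []r & r is false, so ~([]r & r) is true.
      At a: []r is false, r is false, so []r & r is false.
    At a: <>~r requires ~r at some successor in {c, d}.
      ~r holds at d, so <>~r is true at a.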